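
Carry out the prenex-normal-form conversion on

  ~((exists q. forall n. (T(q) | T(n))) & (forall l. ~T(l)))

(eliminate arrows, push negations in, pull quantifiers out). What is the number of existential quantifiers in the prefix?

Move each ¬ inward, flipping quantifiers it crosses:
  (forall q. exists n. (~T(q) & ~T(n))) | (exists l. T(l))
Pull the quantifiers to the front (each side's bound variable is not free in the other side):
  forall q. exists n. exists l. (~T(q) & ~T(n) | T(l))
The prefix is forall q exists n exists l: 1 universal, 2 existential.

2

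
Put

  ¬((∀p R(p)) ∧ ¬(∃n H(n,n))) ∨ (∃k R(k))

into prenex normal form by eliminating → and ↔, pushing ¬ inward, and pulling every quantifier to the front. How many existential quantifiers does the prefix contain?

3

Move each ¬ inward, flipping quantifiers it crosses:
  (∃p ¬R(p)) ∨ (∃n H(n,n)) ∨ (∃k R(k))
All bound variables are already distinct, so no renaming is needed.
Pull the quantifiers to the front (each side's bound variable is not free in the other side):
  ∃p ∃n ∃k (¬R(p) ∨ H(n,n) ∨ R(k))
The prefix is ∃p ∃n ∃k: 0 universal, 3 existential.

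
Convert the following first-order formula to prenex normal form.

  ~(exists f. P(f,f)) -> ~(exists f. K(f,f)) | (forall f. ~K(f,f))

exists f. forall b. forall t. (P(f,f) | ~K(b,b) | ~K(t,t))

Eliminate → and ↔ using ¬ and ∨.
  ~~(exists f. P(f,f)) | ~(exists f. K(f,f)) | (forall f. ~K(f,f))
Drive negations inward (¬∀x A ≡ ∃x ¬A, ¬∃x A ≡ ∀x ¬A, De Morgan for ∧/∨):
  (exists f. P(f,f)) | (forall f. ~K(f,f)) | (forall f. ~K(f,f))
Standardize variables apart so no two quantifiers bind the same name: f↦b, f↦t.
  (exists f. P(f,f)) | (forall b. ~K(b,b)) | (forall t. ~K(t,t))
Finally move all quantifiers to the prefix:
  exists f. forall b. forall t. (P(f,f) | ~K(b,b) | ~K(t,t))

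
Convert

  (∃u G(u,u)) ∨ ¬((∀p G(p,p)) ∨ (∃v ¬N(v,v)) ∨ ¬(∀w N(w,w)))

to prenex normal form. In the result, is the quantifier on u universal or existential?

Move each ¬ inward, flipping quantifiers it crosses:
  (∃u G(u,u)) ∨ (∃p ¬G(p,p)) ∧ (∀v N(v,v)) ∧ (∀w N(w,w))
All bound variables are already distinct, so no renaming is needed.
Extract every quantifier outward, since the variables are now distinct and don't occur free across branches:
  ∃u ∃p ∀v ∀w (G(u,u) ∨ ¬G(p,p) ∧ N(v,v) ∧ N(w,w))
The quantifier ∃u sits under an even number of negations, so it remains existential.

existential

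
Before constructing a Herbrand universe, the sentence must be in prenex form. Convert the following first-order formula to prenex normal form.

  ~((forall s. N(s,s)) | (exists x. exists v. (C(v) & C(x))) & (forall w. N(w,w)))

Drive negations inward (¬∀x A ≡ ∃x ¬A, ¬∃x A ≡ ∀x ¬A, De Morgan for ∧/∨):
  (exists s. ~N(s,s)) & ((forall x. forall v. (~C(v) | ~C(x))) | (exists w. ~N(w,w)))
Pull the quantifiers to the front (each side's bound variable is not free in the other side):
  exists s. forall x. forall v. exists w. (~N(s,s) & (~C(v) | ~C(x) | ~N(w,w)))

exists s. forall x. forall v. exists w. (~N(s,s) & (~C(v) | ~C(x) | ~N(w,w)))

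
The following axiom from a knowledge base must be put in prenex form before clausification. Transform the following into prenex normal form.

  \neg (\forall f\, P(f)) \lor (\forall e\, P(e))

Drive negations inward (¬∀x A ≡ ∃x ¬A, ¬∃x A ≡ ∀x ¬A, De Morgan for ∧/∨):
  (\exists f\, \neg P(f)) \lor (\forall e\, P(e))
All bound variables are already distinct, so no renaming is needed.
Pull the quantifiers to the front (each side's bound variable is not free in the other side):
  \exists f\, \forall e\, (\neg P(f) \lor P(e))

\exists f\, \forall e\, (\neg P(f) \lor P(e))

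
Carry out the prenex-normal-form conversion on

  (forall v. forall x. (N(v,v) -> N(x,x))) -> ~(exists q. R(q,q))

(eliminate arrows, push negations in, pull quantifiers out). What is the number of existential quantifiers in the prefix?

Eliminate → and ↔ using ¬ and ∨.
  ~(forall v. forall x. (~N(v,v) | N(x,x))) | ~(exists q. R(q,q))
Push ¬ through the quantifiers and connectives to reach negation normal form:
  (exists v. exists x. (N(v,v) & ~N(x,x))) | (forall q. ~R(q,q))
All bound variables are already distinct, so no renaming is needed.
Finally move all quantifiers to the prefix:
  exists v. exists x. forall q. (N(v,v) & ~N(x,x) | ~R(q,q))
The prefix is exists v exists x forall q: 1 universal, 2 existential.

2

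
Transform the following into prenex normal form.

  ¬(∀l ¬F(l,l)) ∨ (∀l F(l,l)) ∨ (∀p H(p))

∃l ∀q ∀p (F(l,l) ∨ F(q,q) ∨ H(p))

Move each ¬ inward, flipping quantifiers it crosses:
  (∃l F(l,l)) ∨ (∀l F(l,l)) ∨ (∀p H(p))
Give each quantifier a distinct variable: l↦q.
  (∃l F(l,l)) ∨ (∀q F(q,q)) ∨ (∀p H(p))
Finally move all quantifiers to the prefix:
  ∃l ∀q ∀p (F(l,l) ∨ F(q,q) ∨ H(p))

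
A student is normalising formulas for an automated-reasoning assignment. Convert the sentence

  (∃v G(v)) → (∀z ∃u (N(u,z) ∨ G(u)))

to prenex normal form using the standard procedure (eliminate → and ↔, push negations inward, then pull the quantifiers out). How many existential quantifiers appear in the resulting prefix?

1

First replace A → B with ¬A ∨ B.
  ¬(∃v G(v)) ∨ (∀z ∃u (N(u,z) ∨ G(u)))
Move each ¬ inward, flipping quantifiers it crosses:
  (∀v ¬G(v)) ∨ (∀z ∃u (N(u,z) ∨ G(u)))
All bound variables are already distinct, so no renaming is needed.
Finally move all quantifiers to the prefix:
  ∀v ∀z ∃u (¬G(v) ∨ N(u,z) ∨ G(u))
The prefix is ∀v ∀z ∃u: 2 universal, 1 existential.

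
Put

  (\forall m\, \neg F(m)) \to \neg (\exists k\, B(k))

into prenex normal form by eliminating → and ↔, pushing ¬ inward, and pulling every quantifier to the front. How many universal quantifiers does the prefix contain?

Rewrite implications/biconditionals: A → B as ¬A ∨ B.
  \neg (\forall m\, \neg F(m)) \lor \neg (\exists k\, B(k))
Push ¬ through the quantifiers and connectives to reach negation normal form:
  (\exists m\, F(m)) \lor (\forall k\, \neg B(k))
All bound variables are already distinct, so no renaming is needed.
Finally move all quantifiers to the prefix:
  \exists m\, \forall k\, (F(m) \lor \neg B(k))
The prefix is \exists m \forall k: 1 universal, 1 existential.

1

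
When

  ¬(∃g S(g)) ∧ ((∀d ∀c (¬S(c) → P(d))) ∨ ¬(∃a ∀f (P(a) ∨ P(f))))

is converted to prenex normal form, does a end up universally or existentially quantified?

universal

First replace A → B with ¬A ∨ B.
  ¬(∃g S(g)) ∧ ((∀d ∀c (¬¬S(c) ∨ P(d))) ∨ ¬(∃a ∀f (P(a) ∨ P(f))))
Push ¬ through the quantifiers and connectives to reach negation normal form:
  (∀g ¬S(g)) ∧ ((∀d ∀c (S(c) ∨ P(d))) ∨ (∀a ∃f (¬P(a) ∧ ¬P(f))))
All bound variables are already distinct, so no renaming is needed.
Extract every quantifier outward, since the variables are now distinct and don't occur free across branches:
  ∀g ∀d ∀c ∀a ∃f (¬S(g) ∧ (S(c) ∨ P(d) ∨ ¬P(a) ∧ ¬P(f)))
The quantifier ∃a sits under an odd number of negations (counting the antecedent side of each →), so it flips to ∀a.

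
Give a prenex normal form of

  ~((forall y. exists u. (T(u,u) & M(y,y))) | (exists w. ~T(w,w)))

Push ¬ through the quantifiers and connectives to reach negation normal form:
  (exists y. forall u. (~T(u,u) | ~M(y,y))) & (forall w. T(w,w))
Pull the quantifiers to the front (each side's bound variable is not free in the other side):
  exists y. forall u. forall w. ((~T(u,u) | ~M(y,y)) & T(w,w))

exists y. forall u. forall w. ((~T(u,u) | ~M(y,y)) & T(w,w))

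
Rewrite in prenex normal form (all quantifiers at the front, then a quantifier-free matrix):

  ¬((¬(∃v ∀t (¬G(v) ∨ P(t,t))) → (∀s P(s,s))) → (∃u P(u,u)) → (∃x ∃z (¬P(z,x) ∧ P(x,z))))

Rewrite implications/biconditionals: A → B as ¬A ∨ B.
  ¬(¬(¬¬(∃v ∀t (¬G(v) ∨ P(t,t))) ∨ (∀s P(s,s))) ∨ ¬(∃u P(u,u)) ∨ (∃x ∃z (¬P(z,x) ∧ P(x,z))))
Drive negations inward (¬∀x A ≡ ∃x ¬A, ¬∃x A ≡ ∀x ¬A, De Morgan for ∧/∨):
  ((∃v ∀t (¬G(v) ∨ P(t,t))) ∨ (∀s P(s,s))) ∧ (∃u P(u,u)) ∧ (∀x ∀z (P(z,x) ∨ ¬P(x,z)))
Extract every quantifier outward, since the variables are now distinct and don't occur free across branches:
  ∃v ∀t ∀s ∃u ∀x ∀z ((¬G(v) ∨ P(t,t) ∨ P(s,s)) ∧ P(u,u) ∧ (P(z,x) ∨ ¬P(x,z)))

∃v ∀t ∀s ∃u ∀x ∀z ((¬G(v) ∨ P(t,t) ∨ P(s,s)) ∧ P(u,u) ∧ (P(z,x) ∨ ¬P(x,z)))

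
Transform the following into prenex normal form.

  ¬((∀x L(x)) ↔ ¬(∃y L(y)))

First replace A → B with ¬A ∨ B; A ↔ B as (¬A ∨ B) ∧ (¬B ∨ A).
  ¬((¬(∀x L(x)) ∨ ¬(∃y L(y))) ∧ (¬¬(∃y L(y)) ∨ (∀x L(x))))
Drive negations inward (¬∀x A ≡ ∃x ¬A, ¬∃x A ≡ ∀x ¬A, De Morgan for ∧/∨):
  (∀x L(x)) ∧ (∃y L(y)) ∨ (∀y ¬L(y)) ∧ (∃x ¬L(x))
Give each quantifier a distinct variable: y↦s, x↦r.
  (∀x L(x)) ∧ (∃y L(y)) ∨ (∀s ¬L(s)) ∧ (∃r ¬L(r))
Finally move all quantifiers to the prefix:
  ∀x ∃y ∀s ∃r (L(x) ∧ L(y) ∨ ¬L(s) ∧ ¬L(r))

∀x ∃y ∀s ∃r (L(x) ∧ L(y) ∨ ¬L(s) ∧ ¬L(r))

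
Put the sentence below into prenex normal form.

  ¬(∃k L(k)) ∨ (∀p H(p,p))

Push ¬ through the quantifiers and connectives to reach negation normal form:
  (∀k ¬L(k)) ∨ (∀p H(p,p))
Finally move all quantifiers to the prefix:
  ∀k ∀p (¬L(k) ∨ H(p,p))

∀k ∀p (¬L(k) ∨ H(p,p))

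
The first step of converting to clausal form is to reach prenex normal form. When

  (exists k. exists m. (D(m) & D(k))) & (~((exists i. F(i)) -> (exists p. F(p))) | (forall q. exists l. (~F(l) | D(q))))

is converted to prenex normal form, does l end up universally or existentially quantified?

existential

Eliminate → and ↔ using ¬ and ∨.
  (exists k. exists m. (D(m) & D(k))) & (~(~(exists i. F(i)) | (exists p. F(p))) | (forall q. exists l. (~F(l) | D(q))))
Drive negations inward (¬∀x A ≡ ∃x ¬A, ¬∃x A ≡ ∀x ¬A, De Morgan for ∧/∨):
  (exists k. exists m. (D(m) & D(k))) & ((exists i. F(i)) & (forall p. ~F(p)) | (forall q. exists l. (~F(l) | D(q))))
All bound variables are already distinct, so no renaming is needed.
Finally move all quantifiers to the prefix:
  exists k. exists m. exists i. forall p. forall q. exists l. (D(m) & D(k) & (F(i) & ~F(p) | ~F(l) | D(q)))
The quantifier exists l sits under an even number of negations (counting the antecedent side of each →), so it remains existential.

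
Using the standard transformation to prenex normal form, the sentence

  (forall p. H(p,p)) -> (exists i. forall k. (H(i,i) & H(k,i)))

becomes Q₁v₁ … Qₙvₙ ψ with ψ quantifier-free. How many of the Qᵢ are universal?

1

First replace A → B with ¬A ∨ B.
  ~(forall p. H(p,p)) | (exists i. forall k. (H(i,i) & H(k,i)))
Drive negations inward (¬∀x A ≡ ∃x ¬A, ¬∃x A ≡ ∀x ¬A, De Morgan for ∧/∨):
  (exists p. ~H(p,p)) | (exists i. forall k. (H(i,i) & H(k,i)))
Finally move all quantifiers to the prefix:
  exists p. exists i. forall k. (~H(p,p) | H(i,i) & H(k,i))
The prefix is exists p exists i forall k: 1 universal, 2 existential.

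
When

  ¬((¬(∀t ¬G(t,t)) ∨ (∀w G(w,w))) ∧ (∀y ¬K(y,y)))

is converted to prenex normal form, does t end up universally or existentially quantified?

universal

Push ¬ through the quantifiers and connectives to reach negation normal form:
  (∀t ¬G(t,t)) ∧ (∃w ¬G(w,w)) ∨ (∃y K(y,y))
Extract every quantifier outward, since the variables are now distinct and don't occur free across branches:
  ∀t ∃w ∃y (¬G(t,t) ∧ ¬G(w,w) ∨ K(y,y))
The quantifier ∀t sits under an even number of negations, so it remains universal.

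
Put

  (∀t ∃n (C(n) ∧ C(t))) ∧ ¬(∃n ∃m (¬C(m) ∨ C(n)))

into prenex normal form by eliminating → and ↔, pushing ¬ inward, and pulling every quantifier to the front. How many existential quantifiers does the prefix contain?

1

Push ¬ through the quantifiers and connectives to reach negation normal form:
  (∀t ∃n (C(n) ∧ C(t))) ∧ (∀n ∀m (C(m) ∧ ¬C(n)))
Rename bound variables to avoid capture: n↦c.
  (∀t ∃n (C(n) ∧ C(t))) ∧ (∀c ∀m (C(m) ∧ ¬C(c)))
Pull the quantifiers to the front (each side's bound variable is not free in the other side):
  ∀t ∃n ∀c ∀m (C(n) ∧ C(t) ∧ C(m) ∧ ¬C(c))
The prefix is ∀t ∃n ∀c ∀m: 3 universal, 1 existential.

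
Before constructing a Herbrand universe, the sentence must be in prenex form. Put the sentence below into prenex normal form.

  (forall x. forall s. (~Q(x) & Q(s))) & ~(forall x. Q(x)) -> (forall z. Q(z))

exists x. exists s. forall w. forall z. (Q(x) | ~Q(s) | Q(w) | Q(z))

First replace A → B with ¬A ∨ B.
  ~((forall x. forall s. (~Q(x) & Q(s))) & ~(forall x. Q(x))) | (forall z. Q(z))
Drive negations inward (¬∀x A ≡ ∃x ¬A, ¬∃x A ≡ ∀x ¬A, De Morgan for ∧/∨):
  (exists x. exists s. (Q(x) | ~Q(s))) | (forall x. Q(x)) | (forall z. Q(z))
Standardize variables apart so no two quantifiers bind the same name: x↦w.
  (exists x. exists s. (Q(x) | ~Q(s))) | (forall w. Q(w)) | (forall z. Q(z))
Finally move all quantifiers to the prefix:
  exists x. exists s. forall w. forall z. (Q(x) | ~Q(s) | Q(w) | Q(z))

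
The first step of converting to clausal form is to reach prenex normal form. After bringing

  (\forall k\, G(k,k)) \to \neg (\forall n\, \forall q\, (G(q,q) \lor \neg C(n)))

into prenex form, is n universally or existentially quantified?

Eliminate → and ↔ using ¬ and ∨.
  \neg (\forall k\, G(k,k)) \lor \neg (\forall n\, \forall q\, (G(q,q) \lor \neg C(n)))
Drive negations inward (¬∀x A ≡ ∃x ¬A, ¬∃x A ≡ ∀x ¬A, De Morgan for ∧/∨):
  (\exists k\, \neg G(k,k)) \lor (\exists n\, \exists q\, (\neg G(q,q) \land C(n)))
All bound variables are already distinct, so no renaming is needed.
Extract every quantifier outward, since the variables are now distinct and don't occur free across branches:
  \exists k\, \exists n\, \exists q\, (\neg G(k,k) \lor \neg G(q,q) \land C(n))
The quantifier \forall n sits under an odd number of negations (counting the antecedent side of each →), so it flips to \exists n.

existential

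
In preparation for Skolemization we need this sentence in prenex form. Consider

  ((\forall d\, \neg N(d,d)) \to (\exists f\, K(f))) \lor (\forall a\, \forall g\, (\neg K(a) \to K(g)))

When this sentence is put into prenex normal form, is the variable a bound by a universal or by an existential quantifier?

universal

First replace A → B with ¬A ∨ B.
  \neg (\forall d\, \neg N(d,d)) \lor (\exists f\, K(f)) \lor (\forall a\, \forall g\, (\neg \neg K(a) \lor K(g)))
Drive negations inward (¬∀x A ≡ ∃x ¬A, ¬∃x A ≡ ∀x ¬A, De Morgan for ∧/∨):
  (\exists d\, N(d,d)) \lor (\exists f\, K(f)) \lor (\forall a\, \forall g\, (K(a) \lor K(g)))
All bound variables are already distinct, so no renaming is needed.
Finally move all quantifiers to the prefix:
  \exists d\, \exists f\, \forall a\, \forall g\, (N(d,d) \lor K(f) \lor K(a) \lor K(g))
The quantifier \forall a sits under an even number of negations (counting the antecedent side of each →), so it remains universal.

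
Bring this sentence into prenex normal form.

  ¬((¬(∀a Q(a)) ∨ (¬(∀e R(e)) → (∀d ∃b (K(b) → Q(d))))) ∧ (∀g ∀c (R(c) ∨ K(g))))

Eliminate → and ↔ using ¬ and ∨.
  ¬((¬(∀a Q(a)) ∨ ¬¬(∀e R(e)) ∨ (∀d ∃b (¬K(b) ∨ Q(d)))) ∧ (∀g ∀c (R(c) ∨ K(g))))
Drive negations inward (¬∀x A ≡ ∃x ¬A, ¬∃x A ≡ ∀x ¬A, De Morgan for ∧/∨):
  (∀a Q(a)) ∧ (∃e ¬R(e)) ∧ (∃d ∀b (K(b) ∧ ¬Q(d))) ∨ (∃g ∃c (¬R(c) ∧ ¬K(g)))
All bound variables are already distinct, so no renaming is needed.
Extract every quantifier outward, since the variables are now distinct and don't occur free across branches:
  ∀a ∃e ∃d ∀b ∃g ∃c (Q(a) ∧ ¬R(e) ∧ K(b) ∧ ¬Q(d) ∨ ¬R(c) ∧ ¬K(g))

∀a ∃e ∃d ∀b ∃g ∃c (Q(a) ∧ ¬R(e) ∧ K(b) ∧ ¬Q(d) ∨ ¬R(c) ∧ ¬K(g))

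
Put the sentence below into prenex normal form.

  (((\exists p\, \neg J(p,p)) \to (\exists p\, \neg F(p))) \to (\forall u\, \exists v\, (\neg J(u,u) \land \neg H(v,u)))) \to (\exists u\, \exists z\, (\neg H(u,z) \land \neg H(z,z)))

First replace A → B with ¬A ∨ B.
  \neg (\neg (\neg (\exists p\, \neg J(p,p)) \lor (\exists p\, \neg F(p))) \lor (\forall u\, \exists v\, (\neg J(u,u) \land \neg H(v,u)))) \lor (\exists u\, \exists z\, (\neg H(u,z) \land \neg H(z,z)))
Drive negations inward (¬∀x A ≡ ∃x ¬A, ¬∃x A ≡ ∀x ¬A, De Morgan for ∧/∨):
  ((\forall p\, J(p,p)) \lor (\exists p\, \neg F(p))) \land (\exists u\, \forall v\, (J(u,u) \lor H(v,u))) \lor (\exists u\, \exists z\, (\neg H(u,z) \land \neg H(z,z)))
Rename bound variables to avoid capture: p↦w1, u↦y.
  ((\forall p\, J(p,p)) \lor (\exists w1\, \neg F(w1))) \land (\exists u\, \forall v\, (J(u,u) \lor H(v,u))) \lor (\exists y\, \exists z\, (\neg H(y,z) \land \neg H(z,z)))
Finally move all quantifiers to the prefix:
  \forall p\, \exists w1\, \exists u\, \forall v\, \exists y\, \exists z\, ((J(p,p) \lor \neg F(w1)) \land (J(u,u) \lor H(v,u)) \lor \neg H(y,z) \land \neg H(z,z))

\forall p\, \exists w1\, \exists u\, \forall v\, \exists y\, \exists z\, ((J(p,p) \lor \neg F(w1)) \land (J(u,u) \lor H(v,u)) \lor \neg H(y,z) \land \neg H(z,z))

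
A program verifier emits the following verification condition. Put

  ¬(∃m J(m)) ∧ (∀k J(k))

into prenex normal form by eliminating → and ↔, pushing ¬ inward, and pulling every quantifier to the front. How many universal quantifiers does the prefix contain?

2

Drive negations inward (¬∀x A ≡ ∃x ¬A, ¬∃x A ≡ ∀x ¬A, De Morgan for ∧/∨):
  (∀m ¬J(m)) ∧ (∀k J(k))
All bound variables are already distinct, so no renaming is needed.
Finally move all quantifiers to the prefix:
  ∀m ∀k (¬J(m) ∧ J(k))
The prefix is ∀m ∀k: 2 universal, 0 existential.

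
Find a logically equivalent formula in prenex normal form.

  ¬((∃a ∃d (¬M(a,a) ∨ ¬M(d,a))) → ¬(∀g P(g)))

∃a ∃d ∀g ((¬M(a,a) ∨ ¬M(d,a)) ∧ P(g))

First replace A → B with ¬A ∨ B.
  ¬(¬(∃a ∃d (¬M(a,a) ∨ ¬M(d,a))) ∨ ¬(∀g P(g)))
Push ¬ through the quantifiers and connectives to reach negation normal form:
  (∃a ∃d (¬M(a,a) ∨ ¬M(d,a))) ∧ (∀g P(g))
All bound variables are already distinct, so no renaming is needed.
Extract every quantifier outward, since the variables are now distinct and don't occur free across branches:
  ∃a ∃d ∀g ((¬M(a,a) ∨ ¬M(d,a)) ∧ P(g))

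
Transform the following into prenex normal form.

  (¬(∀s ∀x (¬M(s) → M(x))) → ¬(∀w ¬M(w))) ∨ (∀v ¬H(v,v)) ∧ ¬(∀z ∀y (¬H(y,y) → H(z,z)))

∀s ∀x ∃w ∀v ∃z ∃y (M(s) ∨ M(x) ∨ M(w) ∨ ¬H(v,v) ∧ ¬H(y,y) ∧ ¬H(z,z))

Rewrite implications/biconditionals: A → B as ¬A ∨ B.
  ¬¬(∀s ∀x (¬¬M(s) ∨ M(x))) ∨ ¬(∀w ¬M(w)) ∨ (∀v ¬H(v,v)) ∧ ¬(∀z ∀y (¬¬H(y,y) ∨ H(z,z)))
Push ¬ through the quantifiers and connectives to reach negation normal form:
  (∀s ∀x (M(s) ∨ M(x))) ∨ (∃w M(w)) ∨ (∀v ¬H(v,v)) ∧ (∃z ∃y (¬H(y,y) ∧ ¬H(z,z)))
All bound variables are already distinct, so no renaming is needed.
Pull the quantifiers to the front (each side's bound variable is not free in the other side):
  ∀s ∀x ∃w ∀v ∃z ∃y (M(s) ∨ M(x) ∨ M(w) ∨ ¬H(v,v) ∧ ¬H(y,y) ∧ ¬H(z,z))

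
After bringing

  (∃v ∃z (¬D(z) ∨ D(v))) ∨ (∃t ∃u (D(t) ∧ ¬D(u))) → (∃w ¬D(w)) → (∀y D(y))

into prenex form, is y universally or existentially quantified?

universal

Eliminate → and ↔ using ¬ and ∨.
  ¬((∃v ∃z (¬D(z) ∨ D(v))) ∨ (∃t ∃u (D(t) ∧ ¬D(u)))) ∨ ¬(∃w ¬D(w)) ∨ (∀y D(y))
Move each ¬ inward, flipping quantifiers it crosses:
  (∀v ∀z (D(z) ∧ ¬D(v))) ∧ (∀t ∀u (¬D(t) ∨ D(u))) ∨ (∀w D(w)) ∨ (∀y D(y))
All bound variables are already distinct, so no renaming is needed.
Extract every quantifier outward, since the variables are now distinct and don't occur free across branches:
  ∀v ∀z ∀t ∀u ∀w ∀y (D(z) ∧ ¬D(v) ∧ (¬D(t) ∨ D(u)) ∨ D(w) ∨ D(y))
The quantifier ∀y sits under an even number of negations (counting the antecedent side of each →), so it remains universal.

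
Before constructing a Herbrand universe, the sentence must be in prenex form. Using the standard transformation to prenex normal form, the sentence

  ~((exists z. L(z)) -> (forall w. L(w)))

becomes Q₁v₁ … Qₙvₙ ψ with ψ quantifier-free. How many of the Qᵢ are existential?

2

Rewrite implications/biconditionals: A → B as ¬A ∨ B.
  ~(~(exists z. L(z)) | (forall w. L(w)))
Drive negations inward (¬∀x A ≡ ∃x ¬A, ¬∃x A ≡ ∀x ¬A, De Morgan for ∧/∨):
  (exists z. L(z)) & (exists w. ~L(w))
All bound variables are already distinct, so no renaming is needed.
Finally move all quantifiers to the prefix:
  exists z. exists w. (L(z) & ~L(w))
The prefix is exists z exists w: 0 universal, 2 existential.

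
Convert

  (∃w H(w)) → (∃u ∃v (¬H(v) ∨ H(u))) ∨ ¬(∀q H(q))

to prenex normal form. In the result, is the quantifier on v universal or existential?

existential

Eliminate → and ↔ using ¬ and ∨.
  ¬(∃w H(w)) ∨ (∃u ∃v (¬H(v) ∨ H(u))) ∨ ¬(∀q H(q))
Push ¬ through the quantifiers and connectives to reach negation normal form:
  (∀w ¬H(w)) ∨ (∃u ∃v (¬H(v) ∨ H(u))) ∨ (∃q ¬H(q))
Finally move all quantifiers to the prefix:
  ∀w ∃u ∃v ∃q (¬H(w) ∨ ¬H(v) ∨ H(u) ∨ ¬H(q))
The quantifier ∃v sits under an even number of negations (counting the antecedent side of each →), so it remains existential.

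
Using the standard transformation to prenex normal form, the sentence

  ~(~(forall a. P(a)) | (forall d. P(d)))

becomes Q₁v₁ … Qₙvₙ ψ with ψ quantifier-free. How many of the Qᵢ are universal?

1

Move each ¬ inward, flipping quantifiers it crosses:
  (forall a. P(a)) & (exists d. ~P(d))
All bound variables are already distinct, so no renaming is needed.
Finally move all quantifiers to the prefix:
  forall a. exists d. (P(a) & ~P(d))
The prefix is forall a exists d: 1 universal, 1 existential.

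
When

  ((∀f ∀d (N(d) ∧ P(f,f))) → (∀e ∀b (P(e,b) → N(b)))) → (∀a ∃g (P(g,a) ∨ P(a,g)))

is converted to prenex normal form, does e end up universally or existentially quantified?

existential

Eliminate → and ↔ using ¬ and ∨.
  ¬(¬(∀f ∀d (N(d) ∧ P(f,f))) ∨ (∀e ∀b (¬P(e,b) ∨ N(b)))) ∨ (∀a ∃g (P(g,a) ∨ P(a,g)))
Move each ¬ inward, flipping quantifiers it crosses:
  (∀f ∀d (N(d) ∧ P(f,f))) ∧ (∃e ∃b (P(e,b) ∧ ¬N(b))) ∨ (∀a ∃g (P(g,a) ∨ P(a,g)))
All bound variables are already distinct, so no renaming is needed.
Pull the quantifiers to the front (each side's bound variable is not free in the other side):
  ∀f ∀d ∃e ∃b ∀a ∃g (N(d) ∧ P(f,f) ∧ P(e,b) ∧ ¬N(b) ∨ P(g,a) ∨ P(a,g))
The quantifier ∀e sits under an odd number of negations (counting the antecedent side of each →), so it flips to ∃e.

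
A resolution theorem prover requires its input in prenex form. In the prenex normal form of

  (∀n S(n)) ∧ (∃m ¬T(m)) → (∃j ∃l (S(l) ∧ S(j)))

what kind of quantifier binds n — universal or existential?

existential

Rewrite implications/biconditionals: A → B as ¬A ∨ B.
  ¬((∀n S(n)) ∧ (∃m ¬T(m))) ∨ (∃j ∃l (S(l) ∧ S(j)))
Move each ¬ inward, flipping quantifiers it crosses:
  (∃n ¬S(n)) ∨ (∀m T(m)) ∨ (∃j ∃l (S(l) ∧ S(j)))
All bound variables are already distinct, so no renaming is needed.
Pull the quantifiers to the front (each side's bound variable is not free in the other side):
  ∃n ∀m ∃j ∃l (¬S(n) ∨ T(m) ∨ S(l) ∧ S(j))
The quantifier ∀n sits under an odd number of negations (counting the antecedent side of each →), so it flips to ∃n.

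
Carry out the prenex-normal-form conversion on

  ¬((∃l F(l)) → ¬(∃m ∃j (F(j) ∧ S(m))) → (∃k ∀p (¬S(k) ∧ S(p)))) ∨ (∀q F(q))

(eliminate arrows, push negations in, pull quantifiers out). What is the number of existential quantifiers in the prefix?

2

Eliminate → and ↔ using ¬ and ∨.
  ¬(¬(∃l F(l)) ∨ ¬¬(∃m ∃j (F(j) ∧ S(m))) ∨ (∃k ∀p (¬S(k) ∧ S(p)))) ∨ (∀q F(q))
Drive negations inward (¬∀x A ≡ ∃x ¬A, ¬∃x A ≡ ∀x ¬A, De Morgan for ∧/∨):
  (∃l F(l)) ∧ (∀m ∀j (¬F(j) ∨ ¬S(m))) ∧ (∀k ∃p (S(k) ∨ ¬S(p))) ∨ (∀q F(q))
All bound variables are already distinct, so no renaming is needed.
Extract every quantifier outward, since the variables are now distinct and don't occur free across branches:
  ∃l ∀m ∀j ∀k ∃p ∀q (F(l) ∧ (¬F(j) ∨ ¬S(m)) ∧ (S(k) ∨ ¬S(p)) ∨ F(q))
The prefix is ∃l ∀m ∀j ∀k ∃p ∀q: 4 universal, 2 existential.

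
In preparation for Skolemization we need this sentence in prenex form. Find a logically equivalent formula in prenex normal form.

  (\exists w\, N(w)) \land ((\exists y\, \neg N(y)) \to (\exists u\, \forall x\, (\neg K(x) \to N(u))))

\exists w\, \forall y\, \exists u\, \forall x\, (N(w) \land (N(y) \lor K(x) \lor N(u)))

Eliminate → and ↔ using ¬ and ∨.
  (\exists w\, N(w)) \land (\neg (\exists y\, \neg N(y)) \lor (\exists u\, \forall x\, (\neg \neg K(x) \lor N(u))))
Push ¬ through the quantifiers and connectives to reach negation normal form:
  (\exists w\, N(w)) \land ((\forall y\, N(y)) \lor (\exists u\, \forall x\, (K(x) \lor N(u))))
All bound variables are already distinct, so no renaming is needed.
Finally move all quantifiers to the prefix:
  \exists w\, \forall y\, \exists u\, \forall x\, (N(w) \land (N(y) \lor K(x) \lor N(u)))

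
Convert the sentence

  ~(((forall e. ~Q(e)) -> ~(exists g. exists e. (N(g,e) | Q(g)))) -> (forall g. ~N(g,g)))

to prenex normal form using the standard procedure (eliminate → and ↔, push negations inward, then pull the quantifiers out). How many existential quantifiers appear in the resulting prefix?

Rewrite implications/biconditionals: A → B as ¬A ∨ B.
  ~(~(~(forall e. ~Q(e)) | ~(exists g. exists e. (N(g,e) | Q(g)))) | (forall g. ~N(g,g)))
Push ¬ through the quantifiers and connectives to reach negation normal form:
  ((exists e. Q(e)) | (forall g. forall e. (~N(g,e) & ~Q(g)))) & (exists g. N(g,g))
Give each quantifier a distinct variable: e↦x1, g↦p.
  ((exists e. Q(e)) | (forall g. forall x1. (~N(g,x1) & ~Q(g)))) & (exists p. N(p,p))
Finally move all quantifiers to the prefix:
  exists e. forall g. forall x1. exists p. ((Q(e) | ~N(g,x1) & ~Q(g)) & N(p,p))
The prefix is exists e forall g forall x1 exists p: 2 universal, 2 existential.

2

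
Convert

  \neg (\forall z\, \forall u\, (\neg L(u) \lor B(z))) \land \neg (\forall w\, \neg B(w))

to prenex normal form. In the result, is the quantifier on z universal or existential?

existential

Push ¬ through the quantifiers and connectives to reach negation normal form:
  (\exists z\, \exists u\, (L(u) \land \neg B(z))) \land (\exists w\, B(w))
All bound variables are already distinct, so no renaming is needed.
Extract every quantifier outward, since the variables are now distinct and don't occur free across branches:
  \exists z\, \exists u\, \exists w\, (L(u) \land \neg B(z) \land B(w))
The quantifier \forall z sits under an odd number of negations, so it flips to \exists z.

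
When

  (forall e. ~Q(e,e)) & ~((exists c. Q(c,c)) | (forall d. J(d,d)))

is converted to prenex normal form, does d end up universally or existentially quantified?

Push ¬ through the quantifiers and connectives to reach negation normal form:
  (forall e. ~Q(e,e)) & (forall c. ~Q(c,c)) & (exists d. ~J(d,d))
All bound variables are already distinct, so no renaming is needed.
Finally move all quantifiers to the prefix:
  forall e. forall c. exists d. (~Q(e,e) & ~Q(c,c) & ~J(d,d))
The quantifier forall d sits under an odd number of negations, so it flips to exists d.

existential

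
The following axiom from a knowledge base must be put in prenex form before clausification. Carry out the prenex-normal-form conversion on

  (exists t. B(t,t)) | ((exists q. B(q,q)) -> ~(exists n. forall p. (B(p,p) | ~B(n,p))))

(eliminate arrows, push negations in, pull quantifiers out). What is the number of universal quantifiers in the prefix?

First replace A → B with ¬A ∨ B.
  (exists t. B(t,t)) | ~(exists q. B(q,q)) | ~(exists n. forall p. (B(p,p) | ~B(n,p)))
Drive negations inward (¬∀x A ≡ ∃x ¬A, ¬∃x A ≡ ∀x ¬A, De Morgan for ∧/∨):
  (exists t. B(t,t)) | (forall q. ~B(q,q)) | (forall n. exists p. (~B(p,p) & B(n,p)))
Extract every quantifier outward, since the variables are now distinct and don't occur free across branches:
  exists t. forall q. forall n. exists p. (B(t,t) | ~B(q,q) | ~B(p,p) & B(n,p))
The prefix is exists t forall q forall n exists p: 2 universal, 2 existential.

2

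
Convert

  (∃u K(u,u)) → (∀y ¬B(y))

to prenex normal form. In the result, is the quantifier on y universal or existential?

universal

Rewrite implications/biconditionals: A → B as ¬A ∨ B.
  ¬(∃u K(u,u)) ∨ (∀y ¬B(y))
Push ¬ through the quantifiers and connectives to reach negation normal form:
  (∀u ¬K(u,u)) ∨ (∀y ¬B(y))
Pull the quantifiers to the front (each side's bound variable is not free in the other side):
  ∀u ∀y (¬K(u,u) ∨ ¬B(y))
The quantifier ∀y sits under an even number of negations (counting the antecedent side of each →), so it remains universal.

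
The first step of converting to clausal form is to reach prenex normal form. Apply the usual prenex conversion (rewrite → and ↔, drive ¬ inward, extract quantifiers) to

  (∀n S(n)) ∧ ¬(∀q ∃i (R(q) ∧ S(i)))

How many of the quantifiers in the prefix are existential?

Drive negations inward (¬∀x A ≡ ∃x ¬A, ¬∃x A ≡ ∀x ¬A, De Morgan for ∧/∨):
  (∀n S(n)) ∧ (∃q ∀i (¬R(q) ∨ ¬S(i)))
All bound variables are already distinct, so no renaming is needed.
Extract every quantifier outward, since the variables are now distinct and don't occur free across branches:
  ∀n ∃q ∀i (S(n) ∧ (¬R(q) ∨ ¬S(i)))
The prefix is ∀n ∃q ∀i: 2 universal, 1 existential.

1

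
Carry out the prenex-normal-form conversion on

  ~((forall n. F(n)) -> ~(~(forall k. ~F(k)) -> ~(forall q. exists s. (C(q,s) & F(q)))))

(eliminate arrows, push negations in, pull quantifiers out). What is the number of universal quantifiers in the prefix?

Rewrite implications/biconditionals: A → B as ¬A ∨ B.
  ~(~(forall n. F(n)) | ~(~~(forall k. ~F(k)) | ~(forall q. exists s. (C(q,s) & F(q)))))
Drive negations inward (¬∀x A ≡ ∃x ¬A, ¬∃x A ≡ ∀x ¬A, De Morgan for ∧/∨):
  (forall n. F(n)) & ((forall k. ~F(k)) | (exists q. forall s. (~C(q,s) | ~F(q))))
All bound variables are already distinct, so no renaming is needed.
Finally move all quantifiers to the prefix:
  forall n. forall k. exists q. forall s. (F(n) & (~F(k) | ~C(q,s) | ~F(q)))
The prefix is forall n forall k exists q forall s: 3 universal, 1 existential.

3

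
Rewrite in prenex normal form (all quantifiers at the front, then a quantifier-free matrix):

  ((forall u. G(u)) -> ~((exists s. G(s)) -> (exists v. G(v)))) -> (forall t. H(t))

Eliminate → and ↔ using ¬ and ∨.
  ~(~(forall u. G(u)) | ~(~(exists s. G(s)) | (exists v. G(v)))) | (forall t. H(t))
Drive negations inward (¬∀x A ≡ ∃x ¬A, ¬∃x A ≡ ∀x ¬A, De Morgan for ∧/∨):
  (forall u. G(u)) & ((forall s. ~G(s)) | (exists v. G(v))) | (forall t. H(t))
Pull the quantifiers to the front (each side's bound variable is not free in the other side):
  forall u. forall s. exists v. forall t. (G(u) & (~G(s) | G(v)) | H(t))

forall u. forall s. exists v. forall t. (G(u) & (~G(s) | G(v)) | H(t))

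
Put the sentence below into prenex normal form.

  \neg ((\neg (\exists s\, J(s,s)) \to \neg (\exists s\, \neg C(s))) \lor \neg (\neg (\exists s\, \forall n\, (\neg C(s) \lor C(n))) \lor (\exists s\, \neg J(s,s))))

Rewrite implications/biconditionals: A → B as ¬A ∨ B.
  \neg (\neg \neg (\exists s\, J(s,s)) \lor \neg (\exists s\, \neg C(s)) \lor \neg (\neg (\exists s\, \forall n\, (\neg C(s) \lor C(n))) \lor (\exists s\, \neg J(s,s))))
Push ¬ through the quantifiers and connectives to reach negation normal form:
  (\forall s\, \neg J(s,s)) \land (\exists s\, \neg C(s)) \land ((\forall s\, \exists n\, (C(s) \land \neg C(n))) \lor (\exists s\, \neg J(s,s)))
Give each quantifier a distinct variable: s↦x, s↦z1, s↦v1.
  (\forall s\, \neg J(s,s)) \land (\exists x\, \neg C(x)) \land ((\forall z1\, \exists n\, (C(z1) \land \neg C(n))) \lor (\exists v1\, \neg J(v1,v1)))
Finally move all quantifiers to the prefix:
  \forall s\, \exists x\, \forall z1\, \exists n\, \exists v1\, (\neg J(s,s) \land \neg C(x) \land (C(z1) \land \neg C(n) \lor \neg J(v1,v1)))

\forall s\, \exists x\, \forall z1\, \exists n\, \exists v1\, (\neg J(s,s) \land \neg C(x) \land (C(z1) \land \neg C(n) \lor \neg J(v1,v1)))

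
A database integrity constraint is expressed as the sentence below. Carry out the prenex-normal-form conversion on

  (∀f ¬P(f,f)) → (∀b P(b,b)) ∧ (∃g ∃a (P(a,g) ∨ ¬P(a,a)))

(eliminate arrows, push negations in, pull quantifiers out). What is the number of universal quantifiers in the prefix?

1

First replace A → B with ¬A ∨ B.
  ¬(∀f ¬P(f,f)) ∨ (∀b P(b,b)) ∧ (∃g ∃a (P(a,g) ∨ ¬P(a,a)))
Push ¬ through the quantifiers and connectives to reach negation normal form:
  (∃f P(f,f)) ∨ (∀b P(b,b)) ∧ (∃g ∃a (P(a,g) ∨ ¬P(a,a)))
All bound variables are already distinct, so no renaming is needed.
Extract every quantifier outward, since the variables are now distinct and don't occur free across branches:
  ∃f ∀b ∃g ∃a (P(f,f) ∨ P(b,b) ∧ (P(a,g) ∨ ¬P(a,a)))
The prefix is ∃f ∀b ∃g ∃a: 1 universal, 3 existential.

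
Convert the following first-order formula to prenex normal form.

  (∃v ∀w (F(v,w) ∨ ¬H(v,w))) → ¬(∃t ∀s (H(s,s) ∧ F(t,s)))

First replace A → B with ¬A ∨ B.
  ¬(∃v ∀w (F(v,w) ∨ ¬H(v,w))) ∨ ¬(∃t ∀s (H(s,s) ∧ F(t,s)))
Drive negations inward (¬∀x A ≡ ∃x ¬A, ¬∃x A ≡ ∀x ¬A, De Morgan for ∧/∨):
  (∀v ∃w (¬F(v,w) ∧ H(v,w))) ∨ (∀t ∃s (¬H(s,s) ∨ ¬F(t,s)))
Extract every quantifier outward, since the variables are now distinct and don't occur free across branches:
  ∀v ∃w ∀t ∃s (¬F(v,w) ∧ H(v,w) ∨ ¬H(s,s) ∨ ¬F(t,s))

∀v ∃w ∀t ∃s (¬F(v,w) ∧ H(v,w) ∨ ¬H(s,s) ∨ ¬F(t,s))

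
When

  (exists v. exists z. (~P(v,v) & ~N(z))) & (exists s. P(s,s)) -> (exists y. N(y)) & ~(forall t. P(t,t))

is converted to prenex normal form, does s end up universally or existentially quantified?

First replace A → B with ¬A ∨ B.
  ~((exists v. exists z. (~P(v,v) & ~N(z))) & (exists s. P(s,s))) | (exists y. N(y)) & ~(forall t. P(t,t))
Move each ¬ inward, flipping quantifiers it crosses:
  (forall v. forall z. (P(v,v) | N(z))) | (forall s. ~P(s,s)) | (exists y. N(y)) & (exists t. ~P(t,t))
All bound variables are already distinct, so no renaming is needed.
Finally move all quantifiers to the prefix:
  forall v. forall z. forall s. exists y. exists t. (P(v,v) | N(z) | ~P(s,s) | N(y) & ~P(t,t))
The quantifier exists s sits under an odd number of negations (counting the antecedent side of each →), so it flips to forall s.

universal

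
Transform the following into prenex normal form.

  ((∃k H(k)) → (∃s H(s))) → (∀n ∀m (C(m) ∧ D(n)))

∃k ∀s ∀n ∀m (H(k) ∧ ¬H(s) ∨ C(m) ∧ D(n))

First replace A → B with ¬A ∨ B.
  ¬(¬(∃k H(k)) ∨ (∃s H(s))) ∨ (∀n ∀m (C(m) ∧ D(n)))
Move each ¬ inward, flipping quantifiers it crosses:
  (∃k H(k)) ∧ (∀s ¬H(s)) ∨ (∀n ∀m (C(m) ∧ D(n)))
Extract every quantifier outward, since the variables are now distinct and don't occur free across branches:
  ∃k ∀s ∀n ∀m (H(k) ∧ ¬H(s) ∨ C(m) ∧ D(n))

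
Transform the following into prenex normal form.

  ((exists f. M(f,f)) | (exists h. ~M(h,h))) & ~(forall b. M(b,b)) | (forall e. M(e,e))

Move each ¬ inward, flipping quantifiers it crosses:
  ((exists f. M(f,f)) | (exists h. ~M(h,h))) & (exists b. ~M(b,b)) | (forall e. M(e,e))
All bound variables are already distinct, so no renaming is needed.
Extract every quantifier outward, since the variables are now distinct and don't occur free across branches:
  exists f. exists h. exists b. forall e. ((M(f,f) | ~M(h,h)) & ~M(b,b) | M(e,e))

exists f. exists h. exists b. forall e. ((M(f,f) | ~M(h,h)) & ~M(b,b) | M(e,e))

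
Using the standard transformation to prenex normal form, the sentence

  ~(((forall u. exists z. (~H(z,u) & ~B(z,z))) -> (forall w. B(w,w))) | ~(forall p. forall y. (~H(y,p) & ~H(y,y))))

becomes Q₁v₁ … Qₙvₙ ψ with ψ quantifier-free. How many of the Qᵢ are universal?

3

Eliminate → and ↔ using ¬ and ∨.
  ~(~(forall u. exists z. (~H(z,u) & ~B(z,z))) | (forall w. B(w,w)) | ~(forall p. forall y. (~H(y,p) & ~H(y,y))))
Move each ¬ inward, flipping quantifiers it crosses:
  (forall u. exists z. (~H(z,u) & ~B(z,z))) & (exists w. ~B(w,w)) & (forall p. forall y. (~H(y,p) & ~H(y,y)))
Pull the quantifiers to the front (each side's bound variable is not free in the other side):
  forall u. exists z. exists w. forall p. forall y. (~H(z,u) & ~B(z,z) & ~B(w,w) & ~H(y,p) & ~H(y,y))
The prefix is forall u exists z exists w forall p forall y: 3 universal, 2 existential.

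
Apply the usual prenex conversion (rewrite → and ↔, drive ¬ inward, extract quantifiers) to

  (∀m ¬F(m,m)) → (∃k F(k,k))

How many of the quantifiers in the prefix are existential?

2

First replace A → B with ¬A ∨ B.
  ¬(∀m ¬F(m,m)) ∨ (∃k F(k,k))
Push ¬ through the quantifiers and connectives to reach negation normal form:
  (∃m F(m,m)) ∨ (∃k F(k,k))
Finally move all quantifiers to the prefix:
  ∃m ∃k (F(m,m) ∨ F(k,k))
The prefix is ∃m ∃k: 0 universal, 2 existential.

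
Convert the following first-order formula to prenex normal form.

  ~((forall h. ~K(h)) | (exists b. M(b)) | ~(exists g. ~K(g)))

exists h. forall b. exists g. (K(h) & ~M(b) & ~K(g))

Move each ¬ inward, flipping quantifiers it crosses:
  (exists h. K(h)) & (forall b. ~M(b)) & (exists g. ~K(g))
All bound variables are already distinct, so no renaming is needed.
Finally move all quantifiers to the prefix:
  exists h. forall b. exists g. (K(h) & ~M(b) & ~K(g))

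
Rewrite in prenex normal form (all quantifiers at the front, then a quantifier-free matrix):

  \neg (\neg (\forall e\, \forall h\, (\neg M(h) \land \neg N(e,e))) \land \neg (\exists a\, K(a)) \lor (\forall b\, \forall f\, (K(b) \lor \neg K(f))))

\forall e\, \forall h\, \exists a\, \exists b\, \exists f\, ((\neg M(h) \land \neg N(e,e) \lor K(a)) \land \neg K(b) \land K(f))

Move each ¬ inward, flipping quantifiers it crosses:
  ((\forall e\, \forall h\, (\neg M(h) \land \neg N(e,e))) \lor (\exists a\, K(a))) \land (\exists b\, \exists f\, (\neg K(b) \land K(f)))
Pull the quantifiers to the front (each side's bound variable is not free in the other side):
  \forall e\, \forall h\, \exists a\, \exists b\, \exists f\, ((\neg M(h) \land \neg N(e,e) \lor K(a)) \land \neg K(b) \land K(f))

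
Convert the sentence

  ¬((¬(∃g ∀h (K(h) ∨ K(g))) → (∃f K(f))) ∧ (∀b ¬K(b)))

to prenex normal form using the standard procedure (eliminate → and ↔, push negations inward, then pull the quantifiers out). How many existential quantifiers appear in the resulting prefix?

2

Eliminate → and ↔ using ¬ and ∨.
  ¬((¬¬(∃g ∀h (K(h) ∨ K(g))) ∨ (∃f K(f))) ∧ (∀b ¬K(b)))
Drive negations inward (¬∀x A ≡ ∃x ¬A, ¬∃x A ≡ ∀x ¬A, De Morgan for ∧/∨):
  (∀g ∃h (¬K(h) ∧ ¬K(g))) ∧ (∀f ¬K(f)) ∨ (∃b K(b))
All bound variables are already distinct, so no renaming is needed.
Finally move all quantifiers to the prefix:
  ∀g ∃h ∀f ∃b (¬K(h) ∧ ¬K(g) ∧ ¬K(f) ∨ K(b))
The prefix is ∀g ∃h ∀f ∃b: 2 universal, 2 existential.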